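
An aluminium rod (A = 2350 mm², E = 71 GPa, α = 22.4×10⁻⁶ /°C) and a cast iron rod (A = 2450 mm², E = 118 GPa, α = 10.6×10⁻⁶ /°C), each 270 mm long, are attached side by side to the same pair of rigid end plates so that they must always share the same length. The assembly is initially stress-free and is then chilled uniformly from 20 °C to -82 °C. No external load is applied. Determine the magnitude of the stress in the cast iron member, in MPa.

σ ≈ 52 MPa (compressive)

The aluminium has the larger α, so on cooling it would change length more than the cast iron if both were free. The rigid plates force a common final length, so the aluminium is put into tension and the cast iron into compression, with equal and opposite forces P (no external load).
Equating the net (thermal + elastic) strains gives |α₁ − α₂|·ΔT = P·[1/(A₁E₁) + 1/(A₂E₂)].
|α₁ − α₂|·ΔT = 11.8×10⁻⁶ × 102 = 0.001204.
1/(A₁E₁) + 1/(A₂E₂) = 1/(2350×71×10³) + 1/(2450×118×10³) = 9.452×10⁻⁹ N⁻¹.
So P = 0.001204 / 9.452×10⁻⁹ = 127.3 kN.
σ_{cast iron} = P/A₂ = 127300/2450 = 51.97 MPa, compressive.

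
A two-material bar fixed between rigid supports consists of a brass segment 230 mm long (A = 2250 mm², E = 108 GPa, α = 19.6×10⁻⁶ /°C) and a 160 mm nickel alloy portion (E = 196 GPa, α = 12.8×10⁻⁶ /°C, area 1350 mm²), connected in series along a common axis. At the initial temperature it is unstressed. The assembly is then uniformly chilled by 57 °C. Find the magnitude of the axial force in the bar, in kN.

With the walls removed the bar would change length by δ_free = Σ αᵢΔT Lᵢ = 19.6×10⁻⁶×57×230 + 12.8×10⁻⁶×57×160 = 0.3737 mm.
The walls prevent any net length change, so an axial force P (same in every segment) develops. Compatibility: P · Σ Lᵢ/(AᵢEᵢ) = δ_free.
Σ Lᵢ/(AᵢEᵢ) = 230/(2250×108×10³) + 160/(1350×196×10³) = 1.551×10⁻⁶ mm/N.
Hence P = δ_free / Σ(L/AE) = 0.3737/1.551×10⁻⁶ = 240.9 kN (tensile).

P ≈ 241 kN (tensile)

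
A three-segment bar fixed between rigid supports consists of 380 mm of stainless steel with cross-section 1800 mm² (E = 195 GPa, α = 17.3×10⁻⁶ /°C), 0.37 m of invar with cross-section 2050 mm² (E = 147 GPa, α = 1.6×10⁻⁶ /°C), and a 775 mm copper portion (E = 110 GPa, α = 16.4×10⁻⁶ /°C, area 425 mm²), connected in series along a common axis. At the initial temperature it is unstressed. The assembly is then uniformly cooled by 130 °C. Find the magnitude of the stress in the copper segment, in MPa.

σ ≈ 322 MPa (tensile)

Free thermal contraction of the whole bar: Σ αᵢΔT Lᵢ = 17.3×10⁻⁶×130×380 + 1.6×10⁻⁶×130×370 + 16.4×10⁻⁶×130×775 = 2.584 mm.
Since the ends are fixed, an axial force P builds up, equal in every segment, with P · Σ Lᵢ/(AᵢEᵢ) = δ_free.
Σ Lᵢ/(AᵢEᵢ) = 380/(1800×195×10³) + 370/(2050×147×10³) + 775/(425×110×10³) = 1.889×10⁻⁵ mm/N.
So P = 2.584 / 1.889×10⁻⁵ = 136.8 kN, tensile.
σ_{copper} = P / A = 136800 / 425 = 321.9 MPa.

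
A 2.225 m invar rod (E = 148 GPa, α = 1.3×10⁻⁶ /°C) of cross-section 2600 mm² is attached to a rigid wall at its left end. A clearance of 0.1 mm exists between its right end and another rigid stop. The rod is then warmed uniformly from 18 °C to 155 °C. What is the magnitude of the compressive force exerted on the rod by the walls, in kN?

If the wall were absent the rod would grow by αΔT L = 1.3×10⁻⁶ × 137 × 2225 = 0.3963 mm.
The gap closes (δ_free > 0.1 mm) and the wall then resists a further 0.3963 − 0.1 = 0.2963 mm of expansion.
Compatibility: PL/(AE) = 0.2963 mm, so σ = P/A = E × (0.2963/2225) = 19.71 MPa.
P = σA = 19.71 × 2600 = 51.24 kN.

P ≈ 51.2 kN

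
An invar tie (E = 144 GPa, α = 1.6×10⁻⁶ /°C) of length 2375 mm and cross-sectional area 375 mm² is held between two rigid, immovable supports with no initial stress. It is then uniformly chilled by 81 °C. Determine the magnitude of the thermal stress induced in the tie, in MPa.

The supports are rigid, so the total axial strain is zero. The restrained thermal strain is ε = αΔT = 1.6×10⁻⁶ × 81 = 129.6×10⁻⁶.
The stress required to suppress this strain is σ = Eε = 144×10³ × 129.6×10⁻⁶ = 18.66 MPa, tensile since the tie is trying to contract.

σ ≈ 18.7 MPa (tensile)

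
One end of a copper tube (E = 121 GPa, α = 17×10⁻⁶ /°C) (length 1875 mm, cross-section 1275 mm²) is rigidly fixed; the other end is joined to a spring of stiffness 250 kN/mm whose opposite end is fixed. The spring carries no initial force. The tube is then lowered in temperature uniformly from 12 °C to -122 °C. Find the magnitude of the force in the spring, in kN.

P ≈ 264 kN

If the spring were absent the tube would shorten by αΔT L = 17×10⁻⁶ × 134 × 1875 = 4.271 mm.
With a force P in the spring, the elastic change of the tube is PL/(AE) and that of the spring is P/k; compatibility requires their sum to equal δ_free.
P [ L/(AE) + 1/k ] = δ_free → P [ 1875/(1275×121×10³) + 1/(250×10³) ] = 4.271.
P = 4.271 / 1.615×10⁻⁵ = 264400 N.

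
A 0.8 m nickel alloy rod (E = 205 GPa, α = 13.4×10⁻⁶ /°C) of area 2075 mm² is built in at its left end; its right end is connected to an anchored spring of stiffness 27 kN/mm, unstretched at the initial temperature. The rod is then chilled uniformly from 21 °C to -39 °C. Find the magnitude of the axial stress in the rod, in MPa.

σ ≈ 7.96 MPa (tensile)

The unrestrained thermal change is αΔT L = 13.4×10⁻⁶ × 60 × 800 = 0.6432 mm.
Let P be the tensile force in the spring. The rod extends elastically by PL/(AE) and the spring stretches by P/k; together these equal δ_free.
So P = δ_free / [L/(AE) + 1/k] = 0.6432 / [ 800/(2075×205×10³) + 1/(27×10³) ].
P = 0.6432 / 3.892×10⁻⁵ = 16530 N.
σ = P/A = 16530/2075 = 7.965 MPa.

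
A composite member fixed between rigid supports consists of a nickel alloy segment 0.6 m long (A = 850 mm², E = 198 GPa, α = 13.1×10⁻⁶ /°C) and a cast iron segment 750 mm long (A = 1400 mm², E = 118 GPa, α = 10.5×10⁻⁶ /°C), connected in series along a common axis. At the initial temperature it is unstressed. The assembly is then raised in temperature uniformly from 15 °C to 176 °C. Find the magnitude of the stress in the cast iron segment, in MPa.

σ ≈ 223 MPa (compressive)

Free thermal expansion of the whole bar: Σ αᵢΔT Lᵢ = 13.1×10⁻⁶×161×600 + 10.5×10⁻⁶×161×750 = 2.533 mm.
Since the ends are fixed, an axial force P builds up, equal in every segment, with P · Σ Lᵢ/(AᵢEᵢ) = δ_free.
Σ Lᵢ/(AᵢEᵢ) = 600/(850×198×10³) + 750/(1400×118×10³) = 8.105×10⁻⁶ mm/N.
P = 2.533 / 8.105×10⁻⁶ = 312600 N = 312.6 kN, compressive.
σ_{cast iron} = P / A = 312600 / 1400 = 223.3 MPa.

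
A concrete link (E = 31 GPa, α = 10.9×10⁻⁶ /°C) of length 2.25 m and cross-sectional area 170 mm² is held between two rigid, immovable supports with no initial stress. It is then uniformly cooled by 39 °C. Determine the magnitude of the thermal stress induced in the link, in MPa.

Because both ends are immovable the net strain is zero, and the suppressed thermal strain is αΔT = 10.9×10⁻⁶ × 39 = 425.1×10⁻⁶.
σ = EαΔT = 31×10³ × 10.9×10⁻⁶ × 39 = 13.18 MPa (tensile; the link is trying to contract).

σ ≈ 13.2 MPa (tensile)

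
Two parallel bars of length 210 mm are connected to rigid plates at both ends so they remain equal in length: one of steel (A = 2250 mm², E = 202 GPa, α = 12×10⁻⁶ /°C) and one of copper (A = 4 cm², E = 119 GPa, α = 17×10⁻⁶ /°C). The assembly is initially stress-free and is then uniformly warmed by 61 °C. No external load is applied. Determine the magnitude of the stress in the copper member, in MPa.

σ ≈ 32.9 MPa (compressive)

Both members must finish at the same length. With the larger α, the copper tends to over-expand; the plates restrain it, putting the copper in compression and the steel in tension. With no external load the two internal forces are equal and opposite, magnitude P.
Setting the final lengths equal and cancelling L: (α₁ − α₂)ΔT = P/(A₁E₁) + P/(A₂E₂).
|α₁ − α₂|·ΔT = 5×10⁻⁶ × 61 = 0.000305.
1/(A₁E₁) + 1/(A₂E₂) = 1/(2250×202×10³) + 1/(400×119×10³) = 2.321×10⁻⁸ N⁻¹.
So P = 0.000305 / 2.321×10⁻⁸ = 13.14 kN.
σ_{copper} = P/A₂ = 13140/400 = 32.85 MPa, compressive.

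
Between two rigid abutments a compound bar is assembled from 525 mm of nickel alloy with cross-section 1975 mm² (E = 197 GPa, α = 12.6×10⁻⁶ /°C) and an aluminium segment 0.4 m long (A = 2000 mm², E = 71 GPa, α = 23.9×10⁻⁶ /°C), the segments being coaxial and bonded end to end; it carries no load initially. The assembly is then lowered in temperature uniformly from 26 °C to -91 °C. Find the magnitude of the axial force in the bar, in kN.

With the walls removed the bar would change length by δ_free = Σ αᵢΔT Lᵢ = 12.6×10⁻⁶×117×525 + 23.9×10⁻⁶×117×400 = 1.892 mm.
The walls prevent any net length change, so an axial force P (same in every segment) develops. Compatibility: P · Σ Lᵢ/(AᵢEᵢ) = δ_free.
The series flexibility is Σ Lᵢ/(AᵢEᵢ) = 525/(1975×197×10³) + 400/(2000×71×10³) = 4.166×10⁻⁶ mm/N.
P = 1.892 / 4.166×10⁻⁶ = 454200 N = 454.2 kN, tensile.

P ≈ 454 kN (tensile)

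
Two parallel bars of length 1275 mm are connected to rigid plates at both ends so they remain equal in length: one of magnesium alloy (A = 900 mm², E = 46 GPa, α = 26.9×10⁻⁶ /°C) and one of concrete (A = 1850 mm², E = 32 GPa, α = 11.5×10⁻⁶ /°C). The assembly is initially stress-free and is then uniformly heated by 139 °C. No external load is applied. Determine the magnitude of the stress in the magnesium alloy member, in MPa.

σ ≈ 57.9 MPa (compressive)

The magnesium alloy has the larger α, so on heating it would change length more than the concrete if both were free. The rigid plates force a common final length, so the magnesium alloy is put into compression and the concrete into tension, with equal and opposite forces P (no external load).
Equating the net (thermal + elastic) strains gives |α₁ − α₂|·ΔT = P·[1/(A₁E₁) + 1/(A₂E₂)].
|α₁ − α₂|·ΔT = 15.4×10⁻⁶ × 139 = 0.002141.
1/(A₁E₁) + 1/(A₂E₂) = 1/(900×46×10³) + 1/(1850×32×10³) = 4.105×10⁻⁸ N⁻¹.
P = 0.002141 / 4.105×10⁻⁸ = 52150 N = 52.15 kN.
σ_{magnesium alloy} = P/A₁ = 52150/900 = 57.95 MPa, compressive.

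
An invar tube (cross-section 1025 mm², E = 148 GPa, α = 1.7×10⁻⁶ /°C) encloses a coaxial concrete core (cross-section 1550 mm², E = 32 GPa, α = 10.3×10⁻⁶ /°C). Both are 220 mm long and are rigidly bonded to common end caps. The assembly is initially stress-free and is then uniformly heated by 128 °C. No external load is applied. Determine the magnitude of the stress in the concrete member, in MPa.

σ ≈ 26.5 MPa (compressive)

Both members must finish at the same length. With the larger α, the concrete tends to over-expand; the plates restrain it, putting the concrete in compression and the invar in tension. With no external load the two internal forces are equal and opposite, magnitude P.
Equating the net (thermal + elastic) strains gives |α₁ − α₂|·ΔT = P·[1/(A₁E₁) + 1/(A₂E₂)].
|α₁ − α₂|·ΔT = 8.6×10⁻⁶ × 128 = 0.001101.
1/(A₁E₁) + 1/(A₂E₂) = 1/(1025×148×10³) + 1/(1550×32×10³) = 2.675×10⁻⁸ N⁻¹.
So P = 0.001101 / 2.675×10⁻⁸ = 41.15 kN.
σ_{concrete} = P/A₂ = 41150/1550 = 26.55 MPa, compressive.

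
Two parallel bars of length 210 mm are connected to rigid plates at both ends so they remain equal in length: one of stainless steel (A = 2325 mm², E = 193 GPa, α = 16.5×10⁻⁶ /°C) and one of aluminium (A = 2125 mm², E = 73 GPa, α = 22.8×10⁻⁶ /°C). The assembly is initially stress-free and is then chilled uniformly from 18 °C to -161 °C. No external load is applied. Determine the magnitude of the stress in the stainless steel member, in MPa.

Equilibrium of a rigid end plate with no external load gives equal and opposite internal forces ±P in the two members. Since α_{aluminium} > α_{stainless steel}, cooling drives the aluminium into tension and the stainless steel into compression.
Compatibility of the two members (thermal + elastic change equal): (α₁ − α₂)ΔT = P·[1/(A₁E₁) + 1/(A₂E₂)].
|α₁ − α₂|·ΔT = 6.3×10⁻⁶ × 179 = 0.001128.
1/(A₁E₁) + 1/(A₂E₂) = 1/(2325×193×10³) + 1/(2125×73×10³) = 8.675×10⁻⁹ N⁻¹.
P = 0.001128 / 8.675×10⁻⁹ = 130000 N = 130 kN.
σ_{stainless steel} = P/A₁ = 130000/2325 = 55.91 MPa, compressive.

σ ≈ 55.9 MPa (compressive)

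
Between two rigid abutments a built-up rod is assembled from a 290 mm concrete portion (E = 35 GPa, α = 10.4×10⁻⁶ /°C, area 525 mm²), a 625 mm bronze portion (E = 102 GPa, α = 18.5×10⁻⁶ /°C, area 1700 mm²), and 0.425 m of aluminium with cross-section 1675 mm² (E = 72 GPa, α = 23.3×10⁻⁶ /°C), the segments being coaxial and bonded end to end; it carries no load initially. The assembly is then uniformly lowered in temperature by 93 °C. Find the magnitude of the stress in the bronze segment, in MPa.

σ ≈ 58.5 MPa (tensile)

With the walls removed the bar would change length by δ_free = Σ αᵢΔT Lᵢ = 10.4×10⁻⁶×93×290 + 18.5×10⁻⁶×93×625 + 23.3×10⁻⁶×93×425 = 2.277 mm.
The walls prevent any net length change, so an axial force P (same in every segment) develops. Compatibility: P · Σ Lᵢ/(AᵢEᵢ) = δ_free.
The series flexibility is Σ Lᵢ/(AᵢEᵢ) = 290/(525×35×10³) + 625/(1700×102×10³) + 425/(1675×72×10³) = 2.291×10⁻⁵ mm/N.
P = 2.277 / 2.291×10⁻⁵ = 99370 N = 99.37 kN, tensile.
σ_{bronze} = P / A = 99370 / 1700 = 58.46 MPa.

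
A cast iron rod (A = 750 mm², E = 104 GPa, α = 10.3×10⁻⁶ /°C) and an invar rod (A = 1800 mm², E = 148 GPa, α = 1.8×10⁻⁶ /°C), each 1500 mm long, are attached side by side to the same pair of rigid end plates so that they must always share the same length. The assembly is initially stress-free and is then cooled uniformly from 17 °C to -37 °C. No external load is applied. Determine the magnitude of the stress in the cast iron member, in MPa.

The cast iron has the larger α, so on cooling it would change length more than the invar if both were free. The rigid plates force a common final length, so the cast iron is put into tension and the invar into compression, with equal and opposite forces P (no external load).
Equating the net (thermal + elastic) strains gives |α₁ − α₂|·ΔT = P·[1/(A₁E₁) + 1/(A₂E₂)].
|α₁ − α₂|·ΔT = 8.5×10⁻⁶ × 54 = 0.000459.
1/(A₁E₁) + 1/(A₂E₂) = 1/(750×104×10³) + 1/(1800×148×10³) = 1.657×10⁻⁸ N⁻¹.
P = 0.000459 / 1.657×10⁻⁸ = 27690 N = 27.69 kN.
σ_{cast iron} = P/A₁ = 27690/750 = 36.92 MPa, tensile.

σ ≈ 36.9 MPa (tensile)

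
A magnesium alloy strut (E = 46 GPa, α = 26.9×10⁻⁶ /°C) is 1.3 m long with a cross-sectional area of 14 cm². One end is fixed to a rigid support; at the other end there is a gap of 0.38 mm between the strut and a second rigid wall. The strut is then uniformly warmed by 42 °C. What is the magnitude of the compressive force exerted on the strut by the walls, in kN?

Unrestrained expansion: δ_free = αΔT L = 26.9×10⁻⁶ × 42 × 1300 = 1.469 mm.
This exceeds the 0.38 mm gap, so the wall pushes back. The portion of expansion that must be recovered elastically is δ_free − gap = 1.469 − 0.38 = 1.089 mm.
So σ = E(δ_free − g)/L = 46×10³ × 1.089/1300 = 38.52 MPa.
Force on the wall = σA = 38.52 × 1400 mm² = 53.93 kN.

P ≈ 53.9 kN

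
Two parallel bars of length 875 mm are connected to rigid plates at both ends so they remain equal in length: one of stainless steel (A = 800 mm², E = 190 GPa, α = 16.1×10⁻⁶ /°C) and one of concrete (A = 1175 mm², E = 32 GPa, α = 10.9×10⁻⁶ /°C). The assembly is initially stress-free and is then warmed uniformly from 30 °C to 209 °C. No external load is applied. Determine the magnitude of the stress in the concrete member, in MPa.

σ ≈ 23.9 MPa (tensile)

Equilibrium of a rigid end plate with no external load gives equal and opposite internal forces ±P in the two members. Since α_{stainless steel} > α_{concrete}, heating drives the stainless steel into compression and the concrete into tension.
Setting the final lengths equal and cancelling L: (α₁ − α₂)ΔT = P/(A₁E₁) + P/(A₂E₂).
|α₁ − α₂|·ΔT = 5.2×10⁻⁶ × 179 = 0.0009308.
1/(A₁E₁) + 1/(A₂E₂) = 1/(800×190×10³) + 1/(1175×32×10³) = 3.317×10⁻⁸ N⁻¹.
So P = 0.0009308 / 3.317×10⁻⁸ = 28.06 kN.
σ_{concrete} = P/A₂ = 28060/1175 = 23.88 MPa, tensile.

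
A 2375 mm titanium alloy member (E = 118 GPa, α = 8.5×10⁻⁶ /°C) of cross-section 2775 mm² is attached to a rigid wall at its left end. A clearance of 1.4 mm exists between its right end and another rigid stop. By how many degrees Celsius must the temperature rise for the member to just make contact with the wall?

The gap closes when αΔT L = 1.4 mm, since the member is still unstressed at that instant.
So ΔT = g/(αL) = 1.4/(8.5×10⁻⁶ × 2375) = 69.35 °C.

ΔT ≈ 69.3 °C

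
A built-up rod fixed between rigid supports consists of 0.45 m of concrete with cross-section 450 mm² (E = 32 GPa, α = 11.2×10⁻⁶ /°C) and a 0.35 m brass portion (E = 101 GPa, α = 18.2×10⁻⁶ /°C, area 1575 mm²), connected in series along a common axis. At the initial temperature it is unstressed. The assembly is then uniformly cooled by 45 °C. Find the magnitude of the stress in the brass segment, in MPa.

σ ≈ 9.75 MPa (tensile)

With the walls removed the bar would change length by δ_free = Σ αᵢΔT Lᵢ = 11.2×10⁻⁶×45×450 + 18.2×10⁻⁶×45×350 = 0.5134 mm.
Since the ends are fixed, an axial force P builds up, equal in every segment, with P · Σ Lᵢ/(AᵢEᵢ) = δ_free.
Σ Lᵢ/(AᵢEᵢ) = 450/(450×32×10³) + 350/(1575×101×10³) = 3.345×10⁻⁵ mm/N.
P = 0.5134 / 3.345×10⁻⁵ = 15350 N = 15.35 kN, tensile.
σ_{brass} = P / A = 15350 / 1575 = 9.746 MPa.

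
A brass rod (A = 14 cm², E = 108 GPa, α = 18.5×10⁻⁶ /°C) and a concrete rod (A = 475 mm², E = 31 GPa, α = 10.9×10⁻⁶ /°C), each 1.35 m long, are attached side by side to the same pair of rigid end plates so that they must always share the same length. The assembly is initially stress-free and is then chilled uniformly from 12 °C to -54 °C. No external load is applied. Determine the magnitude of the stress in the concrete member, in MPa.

Equilibrium of a rigid end plate with no external load gives equal and opposite internal forces ±P in the two members. Since α_{brass} > α_{concrete}, cooling drives the brass into tension and the concrete into compression.
Setting the final lengths equal and cancelling L: (α₁ − α₂)ΔT = P/(A₁E₁) + P/(A₂E₂).
|α₁ − α₂|·ΔT = 7.6×10⁻⁶ × 66 = 0.0005016.
1/(A₁E₁) + 1/(A₂E₂) = 1/(1400×108×10³) + 1/(475×31×10³) = 7.453×10⁻⁸ N⁻¹.
P = 0.0005016 / 7.453×10⁻⁸ = 6731 N = 6.731 kN.
σ_{concrete} = P/A₂ = 6731/475 = 14.17 MPa, compressive.

σ ≈ 14.2 MPa (compressive)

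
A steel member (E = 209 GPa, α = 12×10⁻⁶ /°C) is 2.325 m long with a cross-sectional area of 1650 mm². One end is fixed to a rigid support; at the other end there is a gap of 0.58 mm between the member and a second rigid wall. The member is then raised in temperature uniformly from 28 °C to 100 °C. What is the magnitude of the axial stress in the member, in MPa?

Unrestrained expansion: δ_free = αΔT L = 12×10⁻⁶ × 72 × 2325 = 2.009 mm.
This exceeds the 0.58 mm gap, so the wall pushes back. The portion of expansion that must be recovered elastically is δ_free − gap = 2.009 − 0.58 = 1.429 mm.
Compatibility: PL/(AE) = 1.429 mm, so σ = P/A = E × (1.429/2325) = 128.4 MPa.

σ ≈ 128 MPa (compressive)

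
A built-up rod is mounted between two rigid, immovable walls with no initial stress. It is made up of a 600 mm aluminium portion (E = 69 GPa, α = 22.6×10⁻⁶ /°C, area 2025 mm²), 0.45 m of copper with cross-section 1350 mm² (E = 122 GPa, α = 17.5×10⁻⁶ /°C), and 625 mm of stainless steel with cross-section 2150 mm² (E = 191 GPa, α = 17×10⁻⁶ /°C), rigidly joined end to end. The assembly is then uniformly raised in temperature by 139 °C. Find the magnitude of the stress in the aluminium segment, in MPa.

Free thermal expansion of the whole bar: Σ αᵢΔT Lᵢ = 22.6×10⁻⁶×139×600 + 17.5×10⁻⁶×139×450 + 17×10⁻⁶×139×625 = 4.456 mm.
The rigid supports impose zero overall length change; the single axial force P common to all segments must satisfy P Σ Lᵢ/(AᵢEᵢ) = δ_free.
Σ Lᵢ/(AᵢEᵢ) = 600/(2025×69×10³) + 450/(1350×122×10³) + 625/(2150×191×10³) = 8.548×10⁻⁶ mm/N.
Hence P = δ_free / Σ(L/AE) = 4.456/8.548×10⁻⁶ = 521.3 kN (compressive).
σ_{aluminium} = P / A = 521300 / 2025 = 257.4 MPa.

σ ≈ 257 MPa (compressive)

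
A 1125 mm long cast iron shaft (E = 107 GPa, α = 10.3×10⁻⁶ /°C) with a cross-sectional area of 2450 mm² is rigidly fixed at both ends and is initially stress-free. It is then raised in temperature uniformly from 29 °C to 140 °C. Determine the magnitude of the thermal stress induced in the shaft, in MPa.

The supports are rigid, so the total axial strain is zero. The restrained thermal strain is ε = αΔT = 10.3×10⁻⁶ × 111 = 1143.3×10⁻⁶.
σ = EαΔT = 107×10³ × 10.3×10⁻⁶ × 111 = 122.3 MPa (compressive; the shaft is trying to expand).

σ ≈ 122 MPa (compressive)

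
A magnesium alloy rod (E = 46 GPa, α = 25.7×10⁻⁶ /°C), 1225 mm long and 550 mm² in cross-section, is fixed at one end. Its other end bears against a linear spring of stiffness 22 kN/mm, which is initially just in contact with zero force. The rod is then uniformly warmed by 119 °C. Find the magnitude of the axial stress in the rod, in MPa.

If the spring were absent the rod would lengthen by αΔT L = 25.7×10⁻⁶ × 119 × 1225 = 3.746 mm.
Let P be the compressive force at the spring. The rod shortens elastically by PL/(AE) and the spring compresses by P/k; together these equal δ_free.
So P = δ_free / [L/(AE) + 1/k] = 3.746 / [ 1225/(550×46×10³) + 1/(22×10³) ].
P = 3.746 / 9.387×10⁻⁵ = 39910 N.
σ = P/A = 39910/550 = 72.56 MPa.

σ ≈ 72.6 MPa (compressive)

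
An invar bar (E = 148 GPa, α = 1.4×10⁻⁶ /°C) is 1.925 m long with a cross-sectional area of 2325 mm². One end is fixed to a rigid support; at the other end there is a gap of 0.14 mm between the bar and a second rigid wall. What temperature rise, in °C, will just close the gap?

ΔT ≈ 51.9 °C

Contact occurs when the free expansion equals the gap: αΔT L = 0.14 mm.
ΔT = 0.14 / (1.4×10⁻⁶ × 1925) = 51.95 °C.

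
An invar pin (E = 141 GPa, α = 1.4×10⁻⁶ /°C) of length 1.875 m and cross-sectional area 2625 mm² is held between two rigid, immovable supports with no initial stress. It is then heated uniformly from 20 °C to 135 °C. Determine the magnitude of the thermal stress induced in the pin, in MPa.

σ ≈ 22.7 MPa (compressive)

With length fixed, the mechanical strain must cancel the thermal strain αΔT = 1.4×10⁻⁶ × 115 = 161×10⁻⁶.
σ = EαΔT = 141×10³ × 1.4×10⁻⁶ × 115 = 22.7 MPa (compressive; the pin is trying to expand).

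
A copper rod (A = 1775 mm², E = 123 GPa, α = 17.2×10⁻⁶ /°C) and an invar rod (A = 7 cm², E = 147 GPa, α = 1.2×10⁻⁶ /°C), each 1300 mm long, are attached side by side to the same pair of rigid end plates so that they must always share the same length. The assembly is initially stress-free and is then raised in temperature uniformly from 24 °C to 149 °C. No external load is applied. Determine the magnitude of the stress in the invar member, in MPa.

The copper has the larger α, so on heating it would change length more than the invar if both were free. The rigid plates force a common final length, so the copper is put into compression and the invar into tension, with equal and opposite forces P (no external load).
Compatibility of the two members (thermal + elastic change equal): (α₁ − α₂)ΔT = P·[1/(A₁E₁) + 1/(A₂E₂)].
|α₁ − α₂|·ΔT = 16×10⁻⁶ × 125 = 0.002.
1/(A₁E₁) + 1/(A₂E₂) = 1/(1775×123×10³) + 1/(700×147×10³) = 1.43×10⁻⁸ N⁻¹.
So P = 0.002 / 1.43×10⁻⁸ = 139.9 kN.
σ_{invar} = P/A₂ = 139900/700 = 199.8 MPa, tensile.

σ ≈ 200 MPa (tensile)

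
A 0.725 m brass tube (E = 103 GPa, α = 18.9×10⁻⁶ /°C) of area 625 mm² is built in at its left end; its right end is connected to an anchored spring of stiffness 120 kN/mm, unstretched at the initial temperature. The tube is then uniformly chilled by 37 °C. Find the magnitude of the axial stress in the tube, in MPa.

σ ≈ 41.4 MPa (tensile)

If the spring were absent the tube would shorten by αΔT L = 18.9×10⁻⁶ × 37 × 725 = 0.507 mm.
With a force P in the spring, the elastic change of the tube is PL/(AE) and that of the spring is P/k; compatibility requires their sum to equal δ_free.
So P = δ_free / [L/(AE) + 1/k] = 0.507 / [ 725/(625×103×10³) + 1/(120×10³) ].
P = 0.507 / 1.96×10⁻⁵ = 25870 N.
σ = P/A = 25870/625 = 41.4 MPa.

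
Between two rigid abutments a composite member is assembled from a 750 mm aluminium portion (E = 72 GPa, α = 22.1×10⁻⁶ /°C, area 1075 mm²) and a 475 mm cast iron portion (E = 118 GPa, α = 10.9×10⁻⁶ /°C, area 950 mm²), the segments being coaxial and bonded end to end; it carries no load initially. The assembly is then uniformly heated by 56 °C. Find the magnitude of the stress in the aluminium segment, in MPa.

σ ≈ 81.4 MPa (compressive)

Free thermal expansion of the whole bar: Σ αᵢΔT Lᵢ = 22.1×10⁻⁶×56×750 + 10.9×10⁻⁶×56×475 = 1.218 mm.
The walls prevent any net length change, so an axial force P (same in every segment) develops. Compatibility: P · Σ Lᵢ/(AᵢEᵢ) = δ_free.
Σ Lᵢ/(AᵢEᵢ) = 750/(1075×72×10³) + 475/(950×118×10³) = 1.393×10⁻⁵ mm/N.
P = 1.218 / 1.393×10⁻⁵ = 87460 N = 87.46 kN, compressive.
σ_{aluminium} = P / A = 87460 / 1075 = 81.36 MPa.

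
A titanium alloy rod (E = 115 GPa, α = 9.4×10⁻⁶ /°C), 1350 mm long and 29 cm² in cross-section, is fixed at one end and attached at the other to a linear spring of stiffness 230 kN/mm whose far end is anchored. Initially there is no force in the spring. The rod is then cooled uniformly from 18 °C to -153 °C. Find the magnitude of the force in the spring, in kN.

P ≈ 258 kN

The unrestrained thermal change is αΔT L = 9.4×10⁻⁶ × 171 × 1350 = 2.17 mm.
With a force P in the spring, the elastic change of the rod is PL/(AE) and that of the spring is P/k; compatibility requires their sum to equal δ_free.
P [ L/(AE) + 1/k ] = δ_free → P [ 1350/(2900×115×10³) + 1/(230×10³) ] = 2.17.
P = 2.17 / 8.396×10⁻⁶ = 258500 N.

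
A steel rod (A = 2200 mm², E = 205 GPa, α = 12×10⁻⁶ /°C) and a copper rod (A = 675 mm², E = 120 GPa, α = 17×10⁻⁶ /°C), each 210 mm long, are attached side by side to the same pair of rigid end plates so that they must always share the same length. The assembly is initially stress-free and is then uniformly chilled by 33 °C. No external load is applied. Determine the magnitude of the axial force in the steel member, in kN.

Equilibrium of a rigid end plate with no external load gives equal and opposite internal forces ±P in the two members. Since α_{copper} > α_{steel}, cooling drives the copper into tension and the steel into compression.
Setting the final lengths equal and cancelling L: (α₁ − α₂)ΔT = P/(A₁E₁) + P/(A₂E₂).
|α₁ − α₂|·ΔT = 5×10⁻⁶ × 33 = 0.000165.
1/(A₁E₁) + 1/(A₂E₂) = 1/(2200×205×10³) + 1/(675×120×10³) = 1.456×10⁻⁸ N⁻¹.
P = 0.000165 / 1.456×10⁻⁸ = 11330 N = 11.33 kN.

P ≈ 11.3 kN (compressive in the steel)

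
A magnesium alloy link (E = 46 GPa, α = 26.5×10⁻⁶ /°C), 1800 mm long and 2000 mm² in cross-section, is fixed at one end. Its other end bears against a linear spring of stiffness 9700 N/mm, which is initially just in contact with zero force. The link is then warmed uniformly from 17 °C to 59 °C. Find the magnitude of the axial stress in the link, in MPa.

The unrestrained thermal change is αΔT L = 26.5×10⁻⁶ × 42 × 1800 = 2.003 mm.
With a force P in the spring, the elastic change of the link is PL/(AE) and that of the spring is P/k; compatibility requires their sum to equal δ_free.
P [ L/(AE) + 1/k ] = δ_free → P [ 1800/(2000×46×10³) + 1/(9700) ] = 2.003.
P = 2.003 / 0.0001227 = 16330 N.
σ = P/A = 16330/2000 = 8.167 MPa.

σ ≈ 8.17 MPa (compressive)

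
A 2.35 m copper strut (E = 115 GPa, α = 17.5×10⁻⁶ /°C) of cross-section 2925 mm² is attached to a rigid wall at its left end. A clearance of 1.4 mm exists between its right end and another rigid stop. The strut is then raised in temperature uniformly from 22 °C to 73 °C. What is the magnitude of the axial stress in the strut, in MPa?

σ ≈ 34.1 MPa (compressive)

If the wall were absent the strut would grow by αΔT L = 17.5×10⁻⁶ × 51 × 2350 = 2.097 mm.
After closing the 1.4 mm clearance, 2.097 − 1.4 = 0.6974 mm of expansion remains to be suppressed by the wall.
So σ = E(δ_free − g)/L = 115×10³ × 0.6974/2350 = 34.13 MPa.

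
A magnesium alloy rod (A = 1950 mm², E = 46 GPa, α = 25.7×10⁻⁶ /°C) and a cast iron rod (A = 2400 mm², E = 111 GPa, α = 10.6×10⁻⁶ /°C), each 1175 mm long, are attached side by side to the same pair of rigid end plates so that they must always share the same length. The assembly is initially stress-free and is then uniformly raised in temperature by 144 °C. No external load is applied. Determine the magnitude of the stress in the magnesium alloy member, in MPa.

σ ≈ 74.8 MPa (compressive)

Equilibrium of a rigid end plate with no external load gives equal and opposite internal forces ±P in the two members. Since α_{magnesium alloy} > α_{cast iron}, heating drives the magnesium alloy into compression and the cast iron into tension.
Compatibility of the two members (thermal + elastic change equal): (α₁ − α₂)ΔT = P·[1/(A₁E₁) + 1/(A₂E₂)].
|α₁ − α₂|·ΔT = 15.1×10⁻⁶ × 144 = 0.002174.
1/(A₁E₁) + 1/(A₂E₂) = 1/(1950×46×10³) + 1/(2400×111×10³) = 1.49×10⁻⁸ N⁻¹.
So P = 0.002174 / 1.49×10⁻⁸ = 145.9 kN.
σ_{magnesium alloy} = P/A₁ = 145900/1950 = 74.83 MPa, compressive.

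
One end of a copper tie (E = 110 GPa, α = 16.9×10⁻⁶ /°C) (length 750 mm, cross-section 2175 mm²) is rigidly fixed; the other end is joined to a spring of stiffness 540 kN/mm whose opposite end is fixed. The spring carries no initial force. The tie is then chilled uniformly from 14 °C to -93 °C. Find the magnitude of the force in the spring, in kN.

P ≈ 272 kN

Free thermal contraction: δ_free = αΔT L = 16.9×10⁻⁶ × 107 × 750 = 1.356 mm.
Let P be the tensile force in the spring. The tie extends elastically by PL/(AE) and the spring stretches by P/k; together these equal δ_free.
P [ L/(AE) + 1/k ] = δ_free → P [ 750/(2175×110×10³) + 1/(540×10³) ] = 1.356.
P = 1.356 / 4.987×10⁻⁶ = 272000 N.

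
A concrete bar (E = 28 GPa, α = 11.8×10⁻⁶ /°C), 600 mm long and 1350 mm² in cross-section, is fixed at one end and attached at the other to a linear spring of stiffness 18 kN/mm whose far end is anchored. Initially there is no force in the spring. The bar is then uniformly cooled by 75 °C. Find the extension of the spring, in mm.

δ ≈ 0.413 mm

The unrestrained thermal change is αΔT L = 11.8×10⁻⁶ × 75 × 600 = 0.531 mm.
Let P be the tensile force in the spring. The bar extends elastically by PL/(AE) and the spring stretches by P/k; together these equal δ_free.
P [ L/(AE) + 1/k ] = δ_free → P [ 600/(1350×28×10³) + 1/(18×10³) ] = 0.531.
P = 0.531 / 7.143×10⁻⁵ = 7434 N.
Spring extension = P/k = 7434/(18×10³) = 0.413 mm.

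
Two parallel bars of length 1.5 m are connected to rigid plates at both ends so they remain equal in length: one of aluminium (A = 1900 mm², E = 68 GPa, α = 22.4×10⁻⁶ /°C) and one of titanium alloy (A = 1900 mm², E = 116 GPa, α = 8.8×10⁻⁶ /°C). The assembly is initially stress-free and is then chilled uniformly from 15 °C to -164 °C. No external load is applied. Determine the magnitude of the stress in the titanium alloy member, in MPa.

σ ≈ 104 MPa (compressive)

The aluminium has the larger α, so on cooling it would change length more than the titanium alloy if both were free. The rigid plates force a common final length, so the aluminium is put into tension and the titanium alloy into compression, with equal and opposite forces P (no external load).
Setting the final lengths equal and cancelling L: (α₁ − α₂)ΔT = P/(A₁E₁) + P/(A₂E₂).
|α₁ − α₂|·ΔT = 13.6×10⁻⁶ × 179 = 0.002434.
1/(A₁E₁) + 1/(A₂E₂) = 1/(1900×68×10³) + 1/(1900×116×10³) = 1.228×10⁻⁸ N⁻¹.
P = 0.002434 / 1.228×10⁻⁸ = 198300 N = 198.3 kN.
σ_{titanium alloy} = P/A₂ = 198300/1900 = 104.4 MPa, compressive.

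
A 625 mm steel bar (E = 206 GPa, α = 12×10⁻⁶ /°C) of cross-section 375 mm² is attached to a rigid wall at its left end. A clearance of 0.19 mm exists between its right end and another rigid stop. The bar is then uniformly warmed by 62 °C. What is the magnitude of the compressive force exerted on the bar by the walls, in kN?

P ≈ 34 kN

If the wall were absent the bar would grow by αΔT L = 12×10⁻⁶ × 62 × 625 = 0.465 mm.
The gap closes (δ_free > 0.19 mm) and the wall then resists a further 0.465 − 0.19 = 0.275 mm of expansion.
That suppressed elongation corresponds to σ = E·Δ/L = 206×10³ × 0.275/625 = 90.64 MPa.
P = σA = 90.64 × 375 = 33.99 kN.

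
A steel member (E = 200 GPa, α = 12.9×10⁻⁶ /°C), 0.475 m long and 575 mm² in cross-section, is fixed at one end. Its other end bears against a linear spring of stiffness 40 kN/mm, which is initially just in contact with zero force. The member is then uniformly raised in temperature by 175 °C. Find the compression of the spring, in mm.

Free thermal expansion: δ_free = αΔT L = 12.9×10⁻⁶ × 175 × 475 = 1.072 mm.
With a force P in the spring, the elastic change of the member is PL/(AE) and that of the spring is P/k; compatibility requires their sum to equal δ_free.
P [ L/(AE) + 1/k ] = δ_free → P [ 475/(575×200×10³) + 1/(40×10³) ] = 1.072.
P = 1.072 / 2.913×10⁻⁵ = 36810 N.
Spring compression = P/k = 36810/(40×10³) = 0.9203 mm.

δ ≈ 0.92 mm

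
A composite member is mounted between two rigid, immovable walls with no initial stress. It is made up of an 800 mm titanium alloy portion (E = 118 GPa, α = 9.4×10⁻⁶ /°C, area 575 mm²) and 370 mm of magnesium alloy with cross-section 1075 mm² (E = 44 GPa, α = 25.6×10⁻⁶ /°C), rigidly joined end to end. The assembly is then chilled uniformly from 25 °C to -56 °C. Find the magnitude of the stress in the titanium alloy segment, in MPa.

σ ≈ 122 MPa (tensile)

Free thermal contraction of the whole bar: Σ αᵢΔT Lᵢ = 9.4×10⁻⁶×81×800 + 25.6×10⁻⁶×81×370 = 1.376 mm.
Since the ends are fixed, an axial force P builds up, equal in every segment, with P · Σ Lᵢ/(AᵢEᵢ) = δ_free.
Σ Lᵢ/(AᵢEᵢ) = 800/(575×118×10³) + 370/(1075×44×10³) = 1.961×10⁻⁵ mm/N.
P = 1.376 / 1.961×10⁻⁵ = 70180 N = 70.18 kN, tensile.
σ_{titanium alloy} = P / A = 70180 / 575 = 122 MPa.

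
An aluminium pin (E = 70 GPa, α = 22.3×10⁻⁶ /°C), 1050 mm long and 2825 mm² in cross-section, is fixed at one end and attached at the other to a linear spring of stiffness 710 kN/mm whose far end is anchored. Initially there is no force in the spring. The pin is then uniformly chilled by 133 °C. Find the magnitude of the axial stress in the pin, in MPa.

Free thermal contraction: δ_free = αΔT L = 22.3×10⁻⁶ × 133 × 1050 = 3.114 mm.
With a force P in the spring, the elastic change of the pin is PL/(AE) and that of the spring is P/k; compatibility requires their sum to equal δ_free.
So P = δ_free / [L/(AE) + 1/k] = 3.114 / [ 1050/(2825×70×10³) + 1/(710×10³) ].
P = 3.114 / 6.718×10⁻⁶ = 463500 N.
σ = P/A = 463500/2825 = 164.1 MPa.

σ ≈ 164 MPa (tensile)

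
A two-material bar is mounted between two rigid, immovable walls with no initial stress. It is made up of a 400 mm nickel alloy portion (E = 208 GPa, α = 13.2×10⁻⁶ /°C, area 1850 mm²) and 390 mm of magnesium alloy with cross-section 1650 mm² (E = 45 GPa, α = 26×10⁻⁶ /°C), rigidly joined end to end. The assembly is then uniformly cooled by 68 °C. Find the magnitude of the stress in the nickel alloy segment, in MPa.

If the supports were absent, the total length change would be Σ αᵢΔT Lᵢ = 13.2×10⁻⁶×68×400 + 26×10⁻⁶×68×390 = 1.049 mm.
Since the ends are fixed, an axial force P builds up, equal in every segment, with P · Σ Lᵢ/(AᵢEᵢ) = δ_free.
Σ Lᵢ/(AᵢEᵢ) = 400/(1850×208×10³) + 390/(1650×45×10³) = 6.292×10⁻⁶ mm/N.
P = 1.049 / 6.292×10⁻⁶ = 166600 N = 166.6 kN, tensile.
σ_{nickel alloy} = P / A = 166600 / 1850 = 90.08 MPa.

σ ≈ 90.1 MPa (tensile)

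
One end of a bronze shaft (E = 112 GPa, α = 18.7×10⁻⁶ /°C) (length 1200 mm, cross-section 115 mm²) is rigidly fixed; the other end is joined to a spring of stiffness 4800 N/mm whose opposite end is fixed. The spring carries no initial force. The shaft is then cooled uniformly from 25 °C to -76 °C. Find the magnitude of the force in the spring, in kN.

P ≈ 7.52 kN

The unrestrained thermal change is αΔT L = 18.7×10⁻⁶ × 101 × 1200 = 2.266 mm.
Let P be the tensile force in the spring. The shaft extends elastically by PL/(AE) and the spring stretches by P/k; together these equal δ_free.
So P = δ_free / [L/(AE) + 1/k] = 2.266 / [ 1200/(115×112×10³) + 1/(4800) ].
P = 2.266 / 0.0003015 = 7517 N.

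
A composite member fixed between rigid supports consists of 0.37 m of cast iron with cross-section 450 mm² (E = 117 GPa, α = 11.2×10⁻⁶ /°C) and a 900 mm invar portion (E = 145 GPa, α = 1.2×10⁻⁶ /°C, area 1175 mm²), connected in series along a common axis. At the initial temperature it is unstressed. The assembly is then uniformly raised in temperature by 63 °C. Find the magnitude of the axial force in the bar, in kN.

With the walls removed the bar would change length by δ_free = Σ αᵢΔT Lᵢ = 11.2×10⁻⁶×63×370 + 1.2×10⁻⁶×63×900 = 0.3291 mm.
The rigid supports impose zero overall length change; the single axial force P common to all segments must satisfy P Σ Lᵢ/(AᵢEᵢ) = δ_free.
Σ Lᵢ/(AᵢEᵢ) = 370/(450×117×10³) + 900/(1175×145×10³) = 1.231×10⁻⁵ mm/N.
So P = 0.3291 / 1.231×10⁻⁵ = 26.74 kN, compressive.

P ≈ 26.7 kN (compressive)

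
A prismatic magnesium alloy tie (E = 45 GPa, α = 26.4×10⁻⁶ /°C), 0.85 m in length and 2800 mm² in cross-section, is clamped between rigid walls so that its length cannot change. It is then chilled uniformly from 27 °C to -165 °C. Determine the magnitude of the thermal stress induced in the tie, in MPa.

The supports are rigid, so the total axial strain is zero. The restrained thermal strain is ε = αΔT = 26.4×10⁻⁶ × 192 = 5068.8×10⁻⁶.
The stress required to suppress this strain is σ = Eε = 45×10³ × 5068.8×10⁻⁶ = 228.1 MPa, tensile since the tie is trying to contract.

σ ≈ 228 MPa (tensile)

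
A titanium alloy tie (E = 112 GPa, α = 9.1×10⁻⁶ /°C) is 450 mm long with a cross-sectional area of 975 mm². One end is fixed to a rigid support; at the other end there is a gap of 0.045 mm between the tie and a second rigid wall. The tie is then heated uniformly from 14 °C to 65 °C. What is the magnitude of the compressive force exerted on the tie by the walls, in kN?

P ≈ 39.8 kN

Free thermal elongation = αΔT L = 9.1×10⁻⁶ × 51 × 450 = 0.2088 mm.
After closing the 0.045 mm clearance, 0.2088 − 0.045 = 0.1638 mm of expansion remains to be suppressed by the wall.
Compatibility: PL/(AE) = 0.1638 mm, so σ = P/A = E × (0.1638/450) = 40.78 MPa.
P = σA = 40.78 × 975 = 39.76 kN.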